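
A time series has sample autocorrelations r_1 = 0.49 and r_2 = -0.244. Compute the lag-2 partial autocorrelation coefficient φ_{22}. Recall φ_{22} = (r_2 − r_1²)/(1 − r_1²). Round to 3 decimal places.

φ_{22} = (r_2 − r_1²) / (1 − r_1²)
r_1² = (0.49)² = 0.2401
Numerator = -0.244 − 0.2401 = -0.4841; denominator = 1 − 0.2401 = 0.7599
φ_{22} = -0.4841 / 0.7599 = -0.637

-0.637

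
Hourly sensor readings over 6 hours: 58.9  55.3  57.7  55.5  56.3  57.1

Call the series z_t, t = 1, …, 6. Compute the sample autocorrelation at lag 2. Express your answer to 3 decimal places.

0.316

Mean z̄ = (58.9 + 55.3 + 57.7 + 55.5 + 56.3 + 57.1)/6 = 56.8000
Deviations from mean: 2.1000, -1.5000, 0.9000, -1.3000, -0.5000, 0.3000
Σ(z_t−z̄)(z_{t+2}−z̄) = (1.8900) + (1.9500) + (-0.4500) + (-0.3900) = 3.0000
Denominator Σ(z_t−z̄)² = 9.5000
r_2 = 3.0000 / 9.5000 = 0.316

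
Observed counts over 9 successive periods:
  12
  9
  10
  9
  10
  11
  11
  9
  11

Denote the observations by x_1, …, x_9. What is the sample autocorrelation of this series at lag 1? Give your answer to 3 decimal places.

Mean x̄ = (12 + 9 + 10 + 9 + 10 + 11 + 11 + 9 + 11)/9 = 10.2222
Numerator Σ_{t=1}^{8}(x_t−x̄)(x_{t+1}−x̄) = -2.8272
Denominator Σ(x_t−x̄)² = 9.5556
r_1 = -2.8272 / 9.5556 = -0.296

-0.296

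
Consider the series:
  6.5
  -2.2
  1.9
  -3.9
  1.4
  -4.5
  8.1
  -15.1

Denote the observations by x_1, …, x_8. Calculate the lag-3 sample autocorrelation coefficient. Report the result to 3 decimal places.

Mean x̄ = (6.5 − 2.2 + 1.9 − 3.9 + 1.4 − 4.5 + 8.1 − 15.1)/8 = -0.9750
Numerator Σ_{t=1}^{5}(x_t−x̄)(x_{t+3}−x̄) = -94.9994
Denominator Σ(x_t−x̄)² = 374.1350
r_3 = -94.9994 / 374.1350 = -0.254

-0.254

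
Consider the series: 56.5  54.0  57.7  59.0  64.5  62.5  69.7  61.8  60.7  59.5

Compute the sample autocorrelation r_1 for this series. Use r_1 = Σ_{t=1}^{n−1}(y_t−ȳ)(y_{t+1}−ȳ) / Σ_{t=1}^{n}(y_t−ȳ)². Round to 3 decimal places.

Mean ȳ = (56.5 + 54.0 + 57.7 + 59.0 + 64.5 + 62.5 + 69.7 + 61.8 + 60.7 + 59.5)/10 = 60.5900
Numerator Σ_{t=1}^{9}(y_t−ȳ)(y_{t+1}−ȳ) = 80.2809
Denominator Σ(y_t−ȳ)² = 175.6290
r_1 = 80.2809 / 175.6290 = 0.457

0.457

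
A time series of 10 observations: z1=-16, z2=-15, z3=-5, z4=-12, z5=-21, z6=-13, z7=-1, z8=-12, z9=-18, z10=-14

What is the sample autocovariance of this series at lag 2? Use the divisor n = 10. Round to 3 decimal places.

-25.138

Mean z̄ = (-16 − 15 − 5 − 12 − 21 − 13 − 1 − 12 − 18 − 14)/10 = -12.7000
Σ_{t=1}^{8}(z_t−z̄)(z_{t+2}−z̄) = -251.3800
γ_2 = -251.3800 / 10 = -25.138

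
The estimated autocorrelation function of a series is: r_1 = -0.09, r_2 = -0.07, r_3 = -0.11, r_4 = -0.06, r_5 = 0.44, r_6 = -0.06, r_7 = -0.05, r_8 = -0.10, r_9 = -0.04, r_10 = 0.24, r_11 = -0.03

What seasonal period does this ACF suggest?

5

The largest autocorrelation is r_5 = 0.44, with a weaker echo at lag 10 (0.24); the remaining lags stay at or below -0.03.
The dominant spike at lag 5 indicates a seasonal period of 5.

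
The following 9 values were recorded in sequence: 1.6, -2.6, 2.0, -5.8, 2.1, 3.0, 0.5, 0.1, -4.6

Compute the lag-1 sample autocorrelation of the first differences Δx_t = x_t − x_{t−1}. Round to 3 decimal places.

First differences Δx: -4.2, 4.6, -7.8, 7.9, 0.9, -2.5, -0.4, -4.7
Mean of differences = -0.7750
Numerator Σ(Δx_t−Δx̄)(Δx_{t+1}−Δx̄) = -107.5881
Denominator Σ(Δx_t−Δx̄)² = 186.5550
r_1(Δx) = -107.5881 / 186.5550 = -0.577

-0.577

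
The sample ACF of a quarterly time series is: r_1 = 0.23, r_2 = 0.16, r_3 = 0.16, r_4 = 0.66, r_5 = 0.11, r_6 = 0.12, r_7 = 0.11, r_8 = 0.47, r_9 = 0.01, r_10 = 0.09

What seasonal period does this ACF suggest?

4

The largest autocorrelation is r_4 = 0.66, with a weaker echo at lag 8 (0.47); the remaining lags stay at or below 0.23. The elevated value at lag 1 (0.23), dropping to 0.16 at lag 2, reflects decaying short-term dependence rather than seasonality.
The dominant spike at lag 4 indicates a seasonal period of 4.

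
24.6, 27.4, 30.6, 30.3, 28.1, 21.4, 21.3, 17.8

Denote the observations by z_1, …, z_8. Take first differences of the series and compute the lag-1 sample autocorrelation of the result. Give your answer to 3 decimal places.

0.239

First differences Δz: 2.8, 3.2, -0.3, -2.2, -6.7, -0.1, -3.5
Mean of differences = -0.9714
Numerator Σ(Δz_t−Δz̄)(Δz_{t+1}−Δz̄) = 17.5506
Denominator Σ(Δz_t−Δz̄)² = 73.5543
r_1(Δz) = 17.5506 / 73.5543 = 0.239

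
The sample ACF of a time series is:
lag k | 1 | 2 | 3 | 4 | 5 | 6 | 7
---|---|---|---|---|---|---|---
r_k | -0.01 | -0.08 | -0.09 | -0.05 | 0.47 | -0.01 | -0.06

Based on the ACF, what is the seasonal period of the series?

The largest autocorrelation is r_5 = 0.47; the remaining lags stay at or below -0.01.
The dominant spike at lag 5 indicates a seasonal period of 5.

5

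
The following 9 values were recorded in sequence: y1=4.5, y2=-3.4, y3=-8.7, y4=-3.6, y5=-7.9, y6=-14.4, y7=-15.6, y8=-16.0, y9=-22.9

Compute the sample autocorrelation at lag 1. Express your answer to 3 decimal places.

0.456

Mean ȳ = (4.5 − 3.4 − 8.7 − 3.6 − 7.9 − 14.4 − 15.6 − 16.0 − 22.9)/9 = -9.7778
Numerator Σ_{t=1}^{8}(y_t−ȳ)(y_{t+1}−ȳ) = 252.3017
Denominator Σ(y_t−ȳ)² = 553.5556
r_1 = 252.3017 / 553.5556 = 0.456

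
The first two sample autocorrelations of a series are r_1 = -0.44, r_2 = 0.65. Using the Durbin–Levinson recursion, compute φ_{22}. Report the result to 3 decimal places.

φ_{22} = (r_2 − r_1²) / (1 − r_1²)
r_1² = (-0.44)² = 0.1936
Numerator = 0.65 − 0.1936 = 0.4564; denominator = 1 − 0.1936 = 0.8064
φ_{22} = 0.4564 / 0.8064 = 0.566

0.566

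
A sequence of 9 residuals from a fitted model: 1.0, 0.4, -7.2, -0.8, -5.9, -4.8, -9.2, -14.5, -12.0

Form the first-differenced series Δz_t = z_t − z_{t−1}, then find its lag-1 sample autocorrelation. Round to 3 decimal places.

First differences Δz: -0.6, -7.6, 6.4, -5.1, 1.1, -4.4, -5.3, 2.5
Mean of differences = -1.6250
Numerator Σ(Δz_t−Δz̄)(Δz_{t+1}−Δz̄) = -103.9531
Denominator Σ(Δz_t−Δz̄)² = 158.8750
r_1(Δz) = -103.9531 / 158.8750 = -0.654

-0.654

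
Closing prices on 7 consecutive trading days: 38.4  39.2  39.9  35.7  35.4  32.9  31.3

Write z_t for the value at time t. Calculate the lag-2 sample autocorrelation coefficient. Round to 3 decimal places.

Mean z̄ = (38.4 + 39.2 + 39.9 + 35.7 + 35.4 + 32.9 + 31.3)/7 = 36.1143
Deviations from mean: 2.2857, 3.0857, 3.7857, -0.4143, -0.7143, -3.2143, -4.8143
Numerator Σ_{t=1}^{5}(z_t−z̄)(z_{t+2}−z̄) = 9.4410
Denominator Σ(z_t−z̄)² = 63.2686
r_2 = 9.4410 / 63.2686 = 0.149

0.149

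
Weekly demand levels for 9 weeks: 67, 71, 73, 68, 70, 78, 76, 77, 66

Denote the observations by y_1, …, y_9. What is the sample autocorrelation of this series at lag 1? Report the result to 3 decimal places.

0.075

Mean ȳ = (67 + 71 + 73 + 68 + 70 + 78 + 76 + 77 + 66)/9 = 71.7778
Numerator Σ_{t=1}^{8}(y_t−ȳ)(y_{t+1}−ȳ) = 11.9506
Denominator Σ(y_t−ȳ)² = 159.5556
r_1 = 11.9506 / 159.5556 = 0.075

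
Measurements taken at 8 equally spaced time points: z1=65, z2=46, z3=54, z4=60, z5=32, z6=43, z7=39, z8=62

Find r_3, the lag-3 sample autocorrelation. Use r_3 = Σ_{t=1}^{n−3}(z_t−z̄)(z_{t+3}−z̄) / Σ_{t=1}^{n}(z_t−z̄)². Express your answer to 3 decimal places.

-0.132

Mean z̄ = (65 + 46 + 54 + 60 + 32 + 43 + 39 + 62)/8 = 50.1250
Numerator Σ_{t=1}^{5}(z_t−z̄)(z_{t+3}−z̄) = -131.0469
Denominator Σ(z_t−z̄)² = 994.8750
r_3 = -131.0469 / 994.8750 = -0.132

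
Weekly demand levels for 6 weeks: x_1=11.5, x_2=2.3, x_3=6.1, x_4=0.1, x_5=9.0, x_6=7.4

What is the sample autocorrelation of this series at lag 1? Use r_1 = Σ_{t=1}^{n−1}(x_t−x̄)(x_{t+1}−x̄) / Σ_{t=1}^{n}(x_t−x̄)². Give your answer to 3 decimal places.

Mean x̄ = (11.5 + 2.3 + 6.1 + 0.1 + 9.0 + 7.4)/6 = 6.0667
Deviations from mean: 5.4333, -3.7667, 0.0333, -5.9667, 2.9333, 1.3333
Σ(x_t−x̄)(x_{t+1}−x̄) = (-20.4656) + (-0.1256) + (-0.1989) + (-17.5022) + (3.9111) = -34.3811
Denominator Σ(x_t−x̄)² = 89.6933
r_1 = -34.3811 / 89.6933 = -0.383

-0.383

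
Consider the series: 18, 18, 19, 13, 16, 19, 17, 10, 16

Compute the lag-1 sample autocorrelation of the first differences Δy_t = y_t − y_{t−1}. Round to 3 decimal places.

First differences Δy: 0, 1, -6, 3, 3, -2, -7, 6
Mean of differences = -0.2500
Numerator Σ(Δy_t−Δȳ)(Δy_{t+1}−Δȳ) = -51.0625
Denominator Σ(Δy_t−Δȳ)² = 143.5000
r_1(Δy) = -51.0625 / 143.5000 = -0.356

-0.356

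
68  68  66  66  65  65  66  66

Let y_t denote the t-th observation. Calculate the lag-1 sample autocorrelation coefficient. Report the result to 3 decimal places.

Mean ȳ = (68 + 68 + 66 + 66 + 65 + 65 + 66 + 66)/8 = 66.2500
Σ(y_t−ȳ)(y_{t+1}−ȳ) = (3.0625) + (-0.4375) + (0.0625) + (0.3125) + (1.5625) + (0.3125) + (0.0625) = 4.9375
Denominator Σ(y_t−ȳ)² = 9.5000
r_1 = 4.9375 / 9.5000 = 0.520

0.520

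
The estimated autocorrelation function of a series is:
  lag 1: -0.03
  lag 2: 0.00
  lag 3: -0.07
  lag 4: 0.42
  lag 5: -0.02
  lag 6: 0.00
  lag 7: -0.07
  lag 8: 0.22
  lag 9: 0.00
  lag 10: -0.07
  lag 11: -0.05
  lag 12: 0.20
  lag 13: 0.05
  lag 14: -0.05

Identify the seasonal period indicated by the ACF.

4

The largest autocorrelation is r_4 = 0.42, with weaker echoes at lags 8 (0.22) and 12 (0.20); the remaining lags stay at or below 0.05.
The dominant spike at lag 4 indicates a seasonal period of 4.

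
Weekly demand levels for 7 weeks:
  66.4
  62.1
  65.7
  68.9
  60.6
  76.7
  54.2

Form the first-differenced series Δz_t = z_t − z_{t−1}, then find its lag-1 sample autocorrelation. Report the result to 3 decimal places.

First differences Δz: -4.3, 3.6, 3.2, -8.3, 16.1, -22.5
Mean of differences = -2.0333
Numerator Σ(Δz_t−Δz̄)(Δz_{t+1}−Δz̄) = -500.8478
Denominator Σ(Δz_t−Δz̄)² = 851.2333
r_1(Δz) = -500.8478 / 851.2333 = -0.588

-0.588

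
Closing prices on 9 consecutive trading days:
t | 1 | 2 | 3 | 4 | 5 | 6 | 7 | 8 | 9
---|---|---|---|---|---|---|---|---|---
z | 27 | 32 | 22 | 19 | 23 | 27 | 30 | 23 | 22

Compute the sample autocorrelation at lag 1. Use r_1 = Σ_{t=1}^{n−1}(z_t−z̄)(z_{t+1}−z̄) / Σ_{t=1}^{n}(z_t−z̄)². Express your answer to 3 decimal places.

0.174

Mean z̄ = (27 + 32 + 22 + 19 + 23 + 27 + 30 + 23 + 22)/9 = 25.0000
Numerator Σ_{t=1}^{8}(z_t−z̄)(z_{t+1}−z̄) = 25.0000
Denominator Σ(z_t−z̄)² = 144.0000
r_1 = 25.0000 / 144.0000 = 0.174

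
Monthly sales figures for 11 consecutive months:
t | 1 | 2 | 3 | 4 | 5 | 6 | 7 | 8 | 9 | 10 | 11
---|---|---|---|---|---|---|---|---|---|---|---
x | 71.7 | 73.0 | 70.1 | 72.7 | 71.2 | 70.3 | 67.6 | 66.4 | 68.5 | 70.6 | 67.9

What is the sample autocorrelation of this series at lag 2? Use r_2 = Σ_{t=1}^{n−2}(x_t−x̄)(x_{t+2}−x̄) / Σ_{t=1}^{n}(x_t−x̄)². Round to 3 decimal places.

0.212

Mean x̄ = (71.7 + 73.0 + 70.1 + 72.7 + 71.2 + 70.3 + 67.6 + 66.4 + 68.5 + 70.6 + 67.9)/11 = 70.0000
Numerator Σ_{t=1}^{9}(x_t−x̄)(x_{t+2}−x̄) = 9.8300
Denominator Σ(x_t−x̄)² = 46.4600
r_2 = 9.8300 / 46.4600 = 0.212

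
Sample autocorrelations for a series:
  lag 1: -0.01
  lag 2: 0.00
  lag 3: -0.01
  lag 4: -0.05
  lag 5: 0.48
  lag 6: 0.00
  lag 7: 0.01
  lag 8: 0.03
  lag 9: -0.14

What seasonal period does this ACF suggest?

5

The largest autocorrelation is r_5 = 0.48; the remaining lags stay at or below 0.03.
The dominant spike at lag 5 indicates a seasonal period of 5.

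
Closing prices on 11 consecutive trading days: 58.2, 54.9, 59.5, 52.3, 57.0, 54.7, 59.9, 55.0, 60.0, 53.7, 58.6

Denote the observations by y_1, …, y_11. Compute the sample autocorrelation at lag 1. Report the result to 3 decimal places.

-0.749

Mean ȳ = (58.2 + 54.9 + 59.5 + 52.3 + 57.0 + 54.7 + 59.9 + 55.0 + 60.0 + 53.7 + 58.6)/11 = 56.7091
Numerator Σ_{t=1}^{10}(y_t−ȳ)(y_{t+1}−ȳ) = -55.0001
Denominator Σ(y_t−ȳ)² = 73.4091
r_1 = -55.0001 / 73.4091 = -0.749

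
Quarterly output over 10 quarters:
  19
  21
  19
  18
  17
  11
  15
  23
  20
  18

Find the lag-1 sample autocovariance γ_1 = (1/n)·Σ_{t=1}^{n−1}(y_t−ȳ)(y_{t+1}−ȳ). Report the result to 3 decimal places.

Mean ȳ = (19 + 21 + 19 + 18 + 17 + 11 + 15 + 23 + 20 + 18)/10 = 18.1000
Σ_{t=1}^{9}(y_t−ȳ)(y_{t+1}−ȳ) = 28.9900
γ_1 = 28.9900 / 10 = 2.899

2.899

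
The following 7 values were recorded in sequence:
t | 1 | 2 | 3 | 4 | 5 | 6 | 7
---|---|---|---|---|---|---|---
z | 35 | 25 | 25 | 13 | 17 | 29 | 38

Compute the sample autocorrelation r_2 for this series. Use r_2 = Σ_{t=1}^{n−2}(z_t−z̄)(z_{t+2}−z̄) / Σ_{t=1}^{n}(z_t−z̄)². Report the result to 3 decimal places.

Mean z̄ = (35 + 25 + 25 + 13 + 17 + 29 + 38)/7 = 26.0000
Σ(z_t−z̄)(z_{t+2}−z̄) = (-9.0000) + (13.0000) + (9.0000) + (-39.0000) + (-108.0000) = -134.0000
Denominator Σ(z_t−z̄)² = 486.0000
r_2 = -134.0000 / 486.0000 = -0.276

-0.276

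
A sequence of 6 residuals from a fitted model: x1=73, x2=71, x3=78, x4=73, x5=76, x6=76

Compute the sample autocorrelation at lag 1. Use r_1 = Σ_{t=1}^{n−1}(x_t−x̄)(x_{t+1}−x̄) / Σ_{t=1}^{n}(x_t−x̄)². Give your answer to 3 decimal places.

-0.366

Mean x̄ = (73 + 71 + 78 + 73 + 76 + 76)/6 = 74.5000
Deviations from mean: -1.5000, -3.5000, 3.5000, -1.5000, 1.5000, 1.5000
Σ(x_t−x̄)(x_{t+1}−x̄) = (5.2500) + (-12.2500) + (-5.2500) + (-2.2500) + (2.2500) = -12.2500
Denominator Σ(x_t−x̄)² = 33.5000
r_1 = -12.2500 / 33.5000 = -0.366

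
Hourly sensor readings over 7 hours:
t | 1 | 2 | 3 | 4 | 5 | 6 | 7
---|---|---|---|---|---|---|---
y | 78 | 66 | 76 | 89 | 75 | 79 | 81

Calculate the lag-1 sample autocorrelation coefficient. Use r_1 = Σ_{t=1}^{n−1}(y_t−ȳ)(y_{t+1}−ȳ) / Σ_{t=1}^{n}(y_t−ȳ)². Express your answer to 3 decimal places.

Mean ȳ = (78 + 66 + 76 + 89 + 75 + 79 + 81)/7 = 77.7143
Numerator Σ_{t=1}^{6}(y_t−ȳ)(y_{t+1}−ȳ) = -32.5102
Denominator Σ(y_t−ȳ)² = 287.4286
r_1 = -32.5102 / 287.4286 = -0.113

-0.113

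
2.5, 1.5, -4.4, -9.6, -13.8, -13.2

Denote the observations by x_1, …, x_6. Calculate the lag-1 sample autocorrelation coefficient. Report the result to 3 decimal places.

0.600

Mean x̄ = (2.5 + 1.5 − 4.4 − 9.6 − 13.8 − 13.2)/6 = -6.1667
Deviations from mean: 8.6667, 7.6667, 1.7667, -3.4333, -7.6333, -7.0333
Numerator Σ_{t=1}^{5}(x_t−x̄)(x_{t+1}−x̄) = 153.8189
Denominator Σ(x_t−x̄)² = 256.5333
r_1 = 153.8189 / 256.5333 = 0.600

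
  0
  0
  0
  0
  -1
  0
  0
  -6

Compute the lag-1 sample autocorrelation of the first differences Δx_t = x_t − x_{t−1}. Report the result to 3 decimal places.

First differences Δx: 0, 0, 0, -1, 1, 0, -6
Mean of differences = -0.8571
Numerator Σ(Δx_t−Δx̄)(Δx_{t+1}−Δx̄) = -1.7347
Denominator Σ(Δx_t−Δx̄)² = 32.8571
r_1(Δx) = -1.7347 / 32.8571 = -0.053

-0.053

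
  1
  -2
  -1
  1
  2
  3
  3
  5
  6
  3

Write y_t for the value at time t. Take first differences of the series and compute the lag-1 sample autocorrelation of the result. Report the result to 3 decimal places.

-0.028

First differences Δy: -3, 1, 2, 1, 1, 0, 2, 1, -3
Mean of differences = 0.2222
Numerator Σ(Δy_t−Δȳ)(Δy_{t+1}−Δȳ) = -0.8272
Denominator Σ(Δy_t−Δȳ)² = 29.5556
r_1(Δy) = -0.8272 / 29.5556 = -0.028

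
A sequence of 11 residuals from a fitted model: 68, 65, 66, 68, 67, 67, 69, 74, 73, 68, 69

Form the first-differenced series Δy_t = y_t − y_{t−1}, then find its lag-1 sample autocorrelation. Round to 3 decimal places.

First differences Δy: -3, 1, 2, -1, 0, 2, 5, -1, -5, 1
Mean of differences = 0.1000
Numerator Σ(Δy_t−Δȳ)(Δy_{t+1}−Δȳ) = 1.6900
Denominator Σ(Δy_t−Δȳ)² = 70.9000
r_1(Δy) = 1.6900 / 70.9000 = 0.024

0.024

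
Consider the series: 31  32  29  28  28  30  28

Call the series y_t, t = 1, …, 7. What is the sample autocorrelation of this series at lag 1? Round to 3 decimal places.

0.252

Mean ȳ = (31 + 32 + 29 + 28 + 28 + 30 + 28)/7 = 29.4286
Deviations from mean: 1.5714, 2.5714, -0.4286, -1.4286, -1.4286, 0.5714, -1.4286
Numerator Σ_{t=1}^{6}(y_t−ȳ)(y_{t+1}−ȳ) = 3.9592
Denominator Σ(y_t−ȳ)² = 15.7143
r_1 = 3.9592 / 15.7143 = 0.252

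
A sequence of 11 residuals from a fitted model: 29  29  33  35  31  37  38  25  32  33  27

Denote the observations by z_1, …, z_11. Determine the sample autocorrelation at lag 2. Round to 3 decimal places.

-0.269

Mean z̄ = (29 + 29 + 33 + 35 + 31 + 37 + 38 + 25 + 32 + 33 + 27)/11 = 31.7273
Numerator Σ_{t=1}^{9}(z_t−z̄)(z_{t+2}−z̄) = -44.2397
Denominator Σ(z_t−z̄)² = 164.1818
r_2 = -44.2397 / 164.1818 = -0.269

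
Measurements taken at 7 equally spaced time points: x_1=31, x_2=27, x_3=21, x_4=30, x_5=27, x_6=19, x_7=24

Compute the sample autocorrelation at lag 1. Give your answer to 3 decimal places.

-0.098

Mean x̄ = (31 + 27 + 21 + 30 + 27 + 19 + 24)/7 = 25.5714
Σ(x_t−x̄)(x_{t+1}−x̄) = (7.7551) + (-6.5306) + (-20.2449) + (6.3265) + (-9.3878) + (10.3265) = -11.7551
Denominator Σ(x_t−x̄)² = 119.7143
r_1 = -11.7551 / 119.7143 = -0.098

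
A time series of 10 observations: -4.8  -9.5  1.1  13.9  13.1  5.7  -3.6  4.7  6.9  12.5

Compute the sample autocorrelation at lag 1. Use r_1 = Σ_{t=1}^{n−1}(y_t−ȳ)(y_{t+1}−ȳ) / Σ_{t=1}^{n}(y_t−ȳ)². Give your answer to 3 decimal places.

Mean ȳ = (-4.8 − 9.5 + 1.1 + 13.9 + 13.1 + 5.7 − 3.6 + 4.7 + 6.9 + 12.5)/10 = 4.0000
Numerator Σ_{t=1}^{9}(y_t−ȳ)(y_{t+1}−ȳ) = 243.2400
Denominator Σ(y_t−ȳ)² = 590.7200
r_1 = 243.2400 / 590.7200 = 0.412

0.412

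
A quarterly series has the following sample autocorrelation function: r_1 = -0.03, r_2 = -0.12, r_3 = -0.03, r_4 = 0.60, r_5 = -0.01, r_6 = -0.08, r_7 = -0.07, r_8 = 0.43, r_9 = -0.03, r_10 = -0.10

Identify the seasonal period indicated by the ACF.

4

The largest autocorrelation is r_4 = 0.60, with a weaker echo at lag 8 (0.43); the remaining lags stay at or below -0.01.
The dominant spike at lag 4 indicates a seasonal period of 4.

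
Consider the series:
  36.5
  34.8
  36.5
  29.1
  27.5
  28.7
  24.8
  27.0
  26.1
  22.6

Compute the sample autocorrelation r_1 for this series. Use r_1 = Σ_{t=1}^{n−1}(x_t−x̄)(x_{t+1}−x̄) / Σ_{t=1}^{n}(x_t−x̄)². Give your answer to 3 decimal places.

0.555

Mean x̄ = (36.5 + 34.8 + 36.5 + 29.1 + 27.5 + 28.7 + 24.8 + 27.0 + 26.1 + 22.6)/10 = 29.3600
Numerator Σ_{t=1}^{9}(x_t−x̄)(x_{t+1}−x̄) = 121.0404
Denominator Σ(x_t−x̄)² = 218.2040
r_1 = 121.0404 / 218.2040 = 0.555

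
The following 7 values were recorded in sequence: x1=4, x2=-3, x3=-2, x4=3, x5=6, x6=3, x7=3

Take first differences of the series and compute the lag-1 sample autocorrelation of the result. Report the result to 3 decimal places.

0.054

First differences Δx: -7, 1, 5, 3, -3, 0
Mean of differences = -0.1667
Numerator Σ(Δx_t−Δx̄)(Δx_{t+1}−Δx̄) = 4.9722
Denominator Σ(Δx_t−Δx̄)² = 92.8333
r_1(Δx) = 4.9722 / 92.8333 = 0.054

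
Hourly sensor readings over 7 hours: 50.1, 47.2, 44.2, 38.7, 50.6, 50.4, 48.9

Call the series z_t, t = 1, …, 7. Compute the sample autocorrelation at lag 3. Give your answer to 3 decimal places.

-0.429

Mean z̄ = (50.1 + 47.2 + 44.2 + 38.7 + 50.6 + 50.4 + 48.9)/7 = 47.1571
Deviations from mean: 2.9429, 0.0429, -2.9571, -8.4571, 3.4429, 3.2429, 1.7429
Σ(z_t−z̄)(z_{t+3}−z̄) = (-24.8882) + (0.1476) + (-9.5896) + (-14.7396) = -49.0698
Denominator Σ(z_t−z̄)² = 114.3371
r_3 = -49.0698 / 114.3371 = -0.429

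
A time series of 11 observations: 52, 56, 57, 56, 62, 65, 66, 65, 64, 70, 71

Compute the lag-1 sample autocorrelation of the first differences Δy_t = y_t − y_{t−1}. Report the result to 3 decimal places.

First differences Δy: 4, 1, -1, 6, 3, 1, -1, -1, 6, 1
Mean of differences = 1.9000
Numerator Σ(Δy_t−Δȳ)(Δy_{t+1}−Δȳ) = -12.2100
Denominator Σ(Δy_t−Δȳ)² = 66.9000
r_1(Δy) = -12.2100 / 66.9000 = -0.183

-0.183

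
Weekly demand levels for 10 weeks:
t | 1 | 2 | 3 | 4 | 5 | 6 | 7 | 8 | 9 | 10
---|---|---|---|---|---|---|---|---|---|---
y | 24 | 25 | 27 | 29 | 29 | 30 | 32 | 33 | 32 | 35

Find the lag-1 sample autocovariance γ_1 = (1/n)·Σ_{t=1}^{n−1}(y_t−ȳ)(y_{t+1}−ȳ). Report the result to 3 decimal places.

6.964

Mean ȳ = (24 + 25 + 27 + 29 + 29 + 30 + 32 + 33 + 32 + 35)/10 = 29.6000
Σ_{t=1}^{9}(y_t−ȳ)(y_{t+1}−ȳ) = 69.6400
γ_1 = 69.6400 / 10 = 6.964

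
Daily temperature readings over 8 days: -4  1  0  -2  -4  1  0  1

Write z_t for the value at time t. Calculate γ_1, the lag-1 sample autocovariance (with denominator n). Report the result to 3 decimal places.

-0.533

Mean z̄ = (-4 + 1 + 0 − 2 − 4 + 1 + 0 + 1)/8 = -0.8750
Deviations: -3.1250, 1.8750, 0.8750, -1.1250, -3.1250, 1.8750, 0.8750, 1.8750
Σ_{t=1}^{7}(z_t−z̄)(z_{t+1}−z̄) = -4.2656
γ_1 = -4.2656 / 8 = -0.533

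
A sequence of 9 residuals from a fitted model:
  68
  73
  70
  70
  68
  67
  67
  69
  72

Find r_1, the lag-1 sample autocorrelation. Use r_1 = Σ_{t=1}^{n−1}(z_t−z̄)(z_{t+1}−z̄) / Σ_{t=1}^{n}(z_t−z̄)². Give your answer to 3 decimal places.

0.154

Mean z̄ = (68 + 73 + 70 + 70 + 68 + 67 + 67 + 69 + 72)/9 = 69.3333
Numerator Σ_{t=1}^{8}(z_t−z̄)(z_{t+1}−z̄) = 5.5556
Denominator Σ(z_t−z̄)² = 36.0000
r_1 = 5.5556 / 36.0000 = 0.154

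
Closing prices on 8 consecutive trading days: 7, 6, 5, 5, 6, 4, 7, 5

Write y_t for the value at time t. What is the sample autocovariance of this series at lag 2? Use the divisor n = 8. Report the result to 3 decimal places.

Mean ȳ = (7 + 6 + 5 + 5 + 6 + 4 + 7 + 5)/8 = 5.6250
Σ_{t=1}^{6}(y_t−ȳ)(y_{t+2}−ȳ) = 1.2188
γ_2 = 1.2188 / 8 = 0.152

0.152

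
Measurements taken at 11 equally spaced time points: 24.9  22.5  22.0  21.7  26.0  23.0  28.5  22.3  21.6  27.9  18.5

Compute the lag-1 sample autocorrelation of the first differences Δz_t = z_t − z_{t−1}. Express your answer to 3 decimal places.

First differences Δz: -2.4, -0.5, -0.3, 4.3, -3.0, 5.5, -6.2, -0.7, 6.3, -9.4
Mean of differences = -0.6400
Numerator Σ(Δz_t−Δz̄)(Δz_{t+1}−Δz̄) = -119.6836
Denominator Σ(Δz_t−Δz̄)² = 226.7240
r_1(Δz) = -119.6836 / 226.7240 = -0.528

-0.528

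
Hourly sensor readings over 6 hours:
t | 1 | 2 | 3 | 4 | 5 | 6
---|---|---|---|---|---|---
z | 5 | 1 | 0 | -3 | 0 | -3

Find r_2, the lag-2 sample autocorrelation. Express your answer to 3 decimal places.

Mean z̄ = (5 + 1 + 0 − 3 + 0 − 3)/6 = 0.0000
Σ(z_t−z̄)(z_{t+2}−z̄) = (0.0000) + (-3.0000) + (0.0000) + (9.0000) = 6.0000
Denominator Σ(z_t−z̄)² = 44.0000
r_2 = 6.0000 / 44.0000 = 0.136

0.136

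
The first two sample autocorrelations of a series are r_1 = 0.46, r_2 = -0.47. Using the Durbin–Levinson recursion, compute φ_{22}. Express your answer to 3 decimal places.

-0.865

φ_{22} = (r_2 − r_1²) / (1 − r_1²)
r_1² = (0.46)² = 0.2116
Numerator = -0.47 − 0.2116 = -0.6816; denominator = 1 − 0.2116 = 0.7884
φ_{22} = -0.6816 / 0.7884 = -0.865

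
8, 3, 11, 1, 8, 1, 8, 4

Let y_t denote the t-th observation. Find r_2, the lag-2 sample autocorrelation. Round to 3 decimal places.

Mean ȳ = (8 + 3 + 11 + 1 + 8 + 1 + 8 + 4)/8 = 5.5000
Deviations from mean: 2.5000, -2.5000, 5.5000, -4.5000, 2.5000, -4.5000, 2.5000, -1.5000
Numerator Σ_{t=1}^{6}(y_t−ȳ)(y_{t+2}−ȳ) = 72.0000
Denominator Σ(y_t−ȳ)² = 98.0000
r_2 = 72.0000 / 98.0000 = 0.735

0.735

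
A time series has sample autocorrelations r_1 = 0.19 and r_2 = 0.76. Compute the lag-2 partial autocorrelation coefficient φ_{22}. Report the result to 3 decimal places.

0.751

φ_{22} = (r_2 − r_1²) / (1 − r_1²)
r_1² = (0.19)² = 0.0361
Numerator = 0.76 − 0.0361 = 0.7239; denominator = 1 − 0.0361 = 0.9639
φ_{22} = 0.7239 / 0.9639 = 0.751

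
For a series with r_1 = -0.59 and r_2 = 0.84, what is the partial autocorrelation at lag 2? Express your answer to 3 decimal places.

φ_{22} = (r_2 − r_1²) / (1 − r_1²)
r_1² = (-0.59)² = 0.3481
Numerator = 0.84 − 0.3481 = 0.4919; denominator = 1 − 0.3481 = 0.6519
φ_{22} = 0.4919 / 0.6519 = 0.755

0.755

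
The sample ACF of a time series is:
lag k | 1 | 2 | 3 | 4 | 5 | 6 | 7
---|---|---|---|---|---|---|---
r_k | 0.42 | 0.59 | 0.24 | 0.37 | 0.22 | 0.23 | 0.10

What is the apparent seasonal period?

The largest autocorrelation is r_2 = 0.59; the remaining lags stay at or below 0.42.
The dominant spike at lag 2 indicates a seasonal period of 2.

2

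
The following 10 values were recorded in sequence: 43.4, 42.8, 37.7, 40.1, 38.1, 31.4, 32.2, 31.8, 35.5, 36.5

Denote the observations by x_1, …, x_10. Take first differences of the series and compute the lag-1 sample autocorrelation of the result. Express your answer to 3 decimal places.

First differences Δx: -0.6, -5.1, 2.4, -2.0, -6.7, 0.8, -0.4, 3.7, 1.0
Mean of differences = -0.7667
Numerator Σ(Δx_t−Δx̄)(Δx_{t+1}−Δx̄) = -10.2244
Denominator Σ(Δx_t−Δx̄)² = 91.2200
r_1(Δx) = -10.2244 / 91.2200 = -0.112

-0.112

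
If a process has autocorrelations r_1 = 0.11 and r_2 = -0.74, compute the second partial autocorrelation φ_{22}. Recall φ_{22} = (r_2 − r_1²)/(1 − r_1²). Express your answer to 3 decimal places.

φ_{22} = (r_2 − r_1²) / (1 − r_1²)
r_1² = (0.11)² = 0.0121
Numerator = -0.74 − 0.0121 = -0.7521; denominator = 1 − 0.0121 = 0.9879
φ_{22} = -0.7521 / 0.9879 = -0.761

-0.761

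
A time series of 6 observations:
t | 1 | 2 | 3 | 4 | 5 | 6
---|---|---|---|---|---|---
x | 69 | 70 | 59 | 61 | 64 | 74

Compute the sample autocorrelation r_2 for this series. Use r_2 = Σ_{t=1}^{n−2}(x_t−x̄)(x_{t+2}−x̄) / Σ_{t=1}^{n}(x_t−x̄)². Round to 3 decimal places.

Mean x̄ = (69 + 70 + 59 + 61 + 64 + 74)/6 = 66.1667
Σ(x_t−x̄)(x_{t+2}−x̄) = (-20.3056) + (-19.8056) + (15.5278) + (-40.4722) = -65.0556
Denominator Σ(x_t−x̄)² = 166.8333
r_2 = -65.0556 / 166.8333 = -0.390

-0.390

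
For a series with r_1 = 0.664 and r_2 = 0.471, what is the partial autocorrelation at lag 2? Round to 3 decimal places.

0.054

φ_{22} = (r_2 − r_1²) / (1 − r_1²)
r_1² = (0.664)² = 0.440896
Numerator = 0.471 − 0.4409 = 0.0301; denominator = 1 − 0.4409 = 0.5591
φ_{22} = 0.0301 / 0.5591 = 0.054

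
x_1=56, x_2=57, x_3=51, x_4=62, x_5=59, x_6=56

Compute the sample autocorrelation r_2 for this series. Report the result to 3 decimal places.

-0.168

Mean x̄ = (56 + 57 + 51 + 62 + 59 + 56)/6 = 56.8333
Numerator Σ_{t=1}^{4}(x_t−x̄)(x_{t+2}−x̄) = -11.2222
Denominator Σ(x_t−x̄)² = 66.8333
r_2 = -11.2222 / 66.8333 = -0.168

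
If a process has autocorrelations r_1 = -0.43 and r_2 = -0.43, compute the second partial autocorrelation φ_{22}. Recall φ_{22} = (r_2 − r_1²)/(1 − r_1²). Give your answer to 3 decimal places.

-0.754

φ_{22} = (r_2 − r_1²) / (1 − r_1²)
r_1² = (-0.43)² = 0.1849
Numerator = -0.43 − 0.1849 = -0.6149; denominator = 1 − 0.1849 = 0.8151
φ_{22} = -0.6149 / 0.8151 = -0.754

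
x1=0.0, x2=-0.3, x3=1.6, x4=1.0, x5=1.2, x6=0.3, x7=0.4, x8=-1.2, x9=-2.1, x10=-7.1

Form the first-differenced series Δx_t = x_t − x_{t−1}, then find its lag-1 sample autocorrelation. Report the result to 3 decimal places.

First differences Δx: -0.3, 1.9, -0.6, 0.2, -0.9, 0.1, -1.6, -0.9, -5.0
Mean of differences = -0.7889
Numerator Σ(Δx_t−Δx̄)(Δx_{t+1}−Δx̄) = 1.6377
Denominator Σ(Δx_t−Δx̄)² = 27.6889
r_1(Δx) = 1.6377 / 27.6889 = 0.059

0.059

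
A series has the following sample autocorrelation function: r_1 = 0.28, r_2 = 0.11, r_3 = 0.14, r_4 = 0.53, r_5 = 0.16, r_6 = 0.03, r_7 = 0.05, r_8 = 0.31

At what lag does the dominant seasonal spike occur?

4

The largest autocorrelation is r_4 = 0.53, with a weaker echo at lag 8 (0.31); the remaining lags stay at or below 0.28. The elevated value at lag 1 (0.28), dropping to 0.11 at lag 2, reflects decaying short-term dependence rather than seasonality.
The dominant spike at lag 4 indicates a seasonal period of 4.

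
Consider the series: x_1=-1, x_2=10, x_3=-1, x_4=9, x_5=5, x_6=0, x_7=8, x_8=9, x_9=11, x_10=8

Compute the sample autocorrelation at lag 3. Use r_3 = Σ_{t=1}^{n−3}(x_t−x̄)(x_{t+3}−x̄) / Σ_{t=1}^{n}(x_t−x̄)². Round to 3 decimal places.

Mean x̄ = (-1 + 10 − 1 + 9 + 5 + 0 + 8 + 9 + 11 + 8)/10 = 5.8000
Σ(x_t−x̄)(x_{t+3}−x̄) = (-21.7600) + (-3.3600) + (39.4400) + (7.0400) + (-2.5600) + (-30.1600) + (4.8400) = -6.5200
Denominator Σ(x_t−x̄)² = 201.6000
r_3 = -6.5200 / 201.6000 = -0.032

-0.032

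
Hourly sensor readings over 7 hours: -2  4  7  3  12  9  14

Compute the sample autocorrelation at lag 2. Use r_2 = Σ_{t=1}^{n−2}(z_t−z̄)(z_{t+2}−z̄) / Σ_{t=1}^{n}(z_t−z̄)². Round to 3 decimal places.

Mean z̄ = (-2 + 4 + 7 + 3 + 12 + 9 + 14)/7 = 6.7143
Deviations from mean: -8.7143, -2.7143, 0.2857, -3.7143, 5.2857, 2.2857, 7.2857
Σ(z_t−z̄)(z_{t+2}−z̄) = (-2.4898) + (10.0816) + (1.5102) + (-8.4898) + (38.5102) = 39.1224
Denominator Σ(z_t−z̄)² = 183.4286
r_2 = 39.1224 / 183.4286 = 0.213

0.213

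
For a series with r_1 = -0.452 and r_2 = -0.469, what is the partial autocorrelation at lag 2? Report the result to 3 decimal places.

-0.846

φ_{22} = (r_2 − r_1²) / (1 − r_1²)
r_1² = (-0.452)² = 0.204304
Numerator = -0.469 − 0.2043 = -0.6733; denominator = 1 − 0.2043 = 0.7957
φ_{22} = -0.6733 / 0.7957 = -0.846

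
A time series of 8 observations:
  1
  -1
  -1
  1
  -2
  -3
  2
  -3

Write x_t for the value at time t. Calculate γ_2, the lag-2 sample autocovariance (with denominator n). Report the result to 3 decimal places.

-0.359

Mean x̄ = (1 − 1 − 1 + 1 − 2 − 3 + 2 − 3)/8 = -0.7500
Deviations: 1.7500, -0.2500, -0.2500, 1.7500, -1.2500, -2.2500, 2.7500, -2.2500
Σ_{t=1}^{6}(x_t−x̄)(x_{t+2}−x̄) = -2.8750
γ_2 = -2.8750 / 8 = -0.359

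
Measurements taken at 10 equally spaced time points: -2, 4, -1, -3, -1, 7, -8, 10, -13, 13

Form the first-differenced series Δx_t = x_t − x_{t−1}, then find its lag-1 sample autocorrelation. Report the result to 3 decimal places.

-0.744

First differences Δx: 6, -5, -2, 2, 8, -15, 18, -23, 26
Mean of differences = 1.6667
Numerator Σ(Δx_t−Δx̄)(Δx_{t+1}−Δx̄) = -1384.4444
Denominator Σ(Δx_t−Δx̄)² = 1862.0000
r_1(Δx) = -1384.4444 / 1862.0000 = -0.744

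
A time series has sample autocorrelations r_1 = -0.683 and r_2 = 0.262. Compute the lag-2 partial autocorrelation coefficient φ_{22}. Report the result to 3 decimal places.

-0.383

φ_{22} = (r_2 − r_1²) / (1 − r_1²)
r_1² = (-0.683)² = 0.466489
Numerator = 0.262 − 0.4665 = -0.2045; denominator = 1 − 0.4665 = 0.5335
φ_{22} = -0.2045 / 0.5335 = -0.383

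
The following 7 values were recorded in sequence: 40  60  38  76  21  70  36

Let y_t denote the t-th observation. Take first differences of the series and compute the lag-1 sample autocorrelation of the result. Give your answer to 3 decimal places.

First differences Δy: 20, -22, 38, -55, 49, -34
Mean of differences = -0.6667
Numerator Σ(Δy_t−Δȳ)(Δy_{t+1}−Δȳ) = -7720.7778
Denominator Σ(Δy_t−Δȳ)² = 8907.3333
r_1(Δy) = -7720.7778 / 8907.3333 = -0.867

-0.867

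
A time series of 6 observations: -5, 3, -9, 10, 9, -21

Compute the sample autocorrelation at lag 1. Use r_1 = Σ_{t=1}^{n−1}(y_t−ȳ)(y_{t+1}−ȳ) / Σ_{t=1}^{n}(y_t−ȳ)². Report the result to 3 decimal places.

-0.293

Mean ȳ = (-5 + 3 − 9 + 10 + 9 − 21)/6 = -2.1667
Numerator Σ_{t=1}^{5}(y_t−ȳ)(y_{t+1}−ȳ) = -207.5278
Denominator Σ(y_t−ȳ)² = 708.8333
r_1 = -207.5278 / 708.8333 = -0.293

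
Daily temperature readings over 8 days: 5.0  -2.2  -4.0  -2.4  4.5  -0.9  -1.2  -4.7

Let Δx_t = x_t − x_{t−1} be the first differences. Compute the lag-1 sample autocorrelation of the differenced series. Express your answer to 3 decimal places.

-0.105

First differences Δx: -7.2, -1.8, 1.6, 6.9, -5.4, -0.3, -3.5
Mean of differences = -1.3857
Numerator Σ(Δx_t−Δx̄)(Δx_{t+1}−Δx̄) = -14.0045
Denominator Σ(Δx_t−Δx̄)² = 133.3086
r_1(Δx) = -14.0045 / 133.3086 = -0.105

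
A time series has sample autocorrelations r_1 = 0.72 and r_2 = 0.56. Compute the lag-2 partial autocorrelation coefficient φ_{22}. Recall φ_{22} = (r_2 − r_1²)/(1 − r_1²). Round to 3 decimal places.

0.086

φ_{22} = (r_2 − r_1²) / (1 − r_1²)
r_1² = (0.72)² = 0.5184
Numerator = 0.56 − 0.5184 = 0.0416; denominator = 1 − 0.5184 = 0.4816
φ_{22} = 0.0416 / 0.4816 = 0.086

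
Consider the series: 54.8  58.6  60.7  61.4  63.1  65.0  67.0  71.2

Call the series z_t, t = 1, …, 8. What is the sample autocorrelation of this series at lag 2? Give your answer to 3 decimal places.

Mean z̄ = (54.8 + 58.6 + 60.7 + 61.4 + 63.1 + 65.0 + 67.0 + 71.2)/8 = 62.7250
Deviations from mean: -7.9250, -4.1250, -2.0250, -1.3250, 0.3750, 2.2750, 4.2750, 8.4750
Numerator Σ_{t=1}^{6}(z_t−z̄)(z_{t+2}−z̄) = 38.6238
Denominator Σ(z_t−z̄)² = 181.0950
r_2 = 38.6238 / 181.0950 = 0.213

0.213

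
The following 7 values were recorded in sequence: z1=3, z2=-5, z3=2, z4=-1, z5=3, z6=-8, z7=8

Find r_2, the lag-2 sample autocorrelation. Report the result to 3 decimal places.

Mean z̄ = (3 − 5 + 2 − 1 + 3 − 8 + 8)/7 = 0.2857
Numerator Σ_{t=1}^{5}(z_t−z̄)(z_{t+2}−z̄) = 47.6939
Denominator Σ(z_t−z̄)² = 175.4286
r_2 = 47.6939 / 175.4286 = 0.272

0.272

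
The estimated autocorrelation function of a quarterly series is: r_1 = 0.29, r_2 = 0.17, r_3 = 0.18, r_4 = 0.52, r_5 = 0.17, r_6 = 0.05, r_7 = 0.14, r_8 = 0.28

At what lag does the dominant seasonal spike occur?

The largest autocorrelation is r_4 = 0.52; the remaining lags stay at or below 0.29. The elevated value at lag 1 (0.29), dropping to 0.17 at lag 2, reflects decaying short-term dependence rather than seasonality.
The dominant spike at lag 4 indicates a seasonal period of 4.

4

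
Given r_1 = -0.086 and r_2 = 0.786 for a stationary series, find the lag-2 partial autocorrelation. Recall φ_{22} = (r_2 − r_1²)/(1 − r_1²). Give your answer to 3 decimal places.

φ_{22} = (r_2 − r_1²) / (1 − r_1²)
r_1² = (-0.086)² = 0.007396
Numerator = 0.786 − 0.0074 = 0.7786; denominator = 1 − 0.0074 = 0.9926
φ_{22} = 0.7786 / 0.9926 = 0.784

0.784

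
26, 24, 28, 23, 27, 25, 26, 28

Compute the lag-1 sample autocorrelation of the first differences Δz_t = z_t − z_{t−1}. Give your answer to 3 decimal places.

-0.816

First differences Δz: -2, 4, -5, 4, -2, 1, 2
Mean of differences = 0.2857
Numerator Σ(Δz_t−Δz̄)(Δz_{t+1}−Δz̄) = -56.6531
Denominator Σ(Δz_t−Δz̄)² = 69.4286
r_1(Δz) = -56.6531 / 69.4286 = -0.816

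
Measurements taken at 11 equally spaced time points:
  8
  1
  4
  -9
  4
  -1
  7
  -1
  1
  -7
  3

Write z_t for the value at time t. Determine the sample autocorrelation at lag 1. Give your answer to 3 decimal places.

Mean z̄ = (8 + 1 + 4 − 9 + 4 − 1 + 7 − 1 + 1 − 7 + 3)/11 = 0.9091
Numerator Σ_{t=1}^{10}(z_t−z̄)(z_{t+1}−z̄) = -106.9174
Denominator Σ(z_t−z̄)² = 278.9091
r_1 = -106.9174 / 278.9091 = -0.383

-0.383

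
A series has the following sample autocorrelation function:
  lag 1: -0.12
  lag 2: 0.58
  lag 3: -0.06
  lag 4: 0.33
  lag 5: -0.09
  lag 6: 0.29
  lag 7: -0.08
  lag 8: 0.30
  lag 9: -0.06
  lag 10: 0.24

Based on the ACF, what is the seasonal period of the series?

The largest autocorrelation is r_2 = 0.58, with weaker echoes at lags 4 (0.33), 6 (0.29), 8 (0.30) and 10 (0.24); the remaining lags stay at or below -0.06.
The dominant spike at lag 2 indicates a seasonal period of 2.

2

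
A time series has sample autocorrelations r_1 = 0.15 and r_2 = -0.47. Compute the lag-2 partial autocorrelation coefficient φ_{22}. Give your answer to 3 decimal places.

φ_{22} = (r_2 − r_1²) / (1 − r_1²)
r_1² = (0.15)² = 0.0225
Numerator = -0.47 − 0.0225 = -0.4925; denominator = 1 − 0.0225 = 0.9775
φ_{22} = -0.4925 / 0.9775 = -0.504

-0.504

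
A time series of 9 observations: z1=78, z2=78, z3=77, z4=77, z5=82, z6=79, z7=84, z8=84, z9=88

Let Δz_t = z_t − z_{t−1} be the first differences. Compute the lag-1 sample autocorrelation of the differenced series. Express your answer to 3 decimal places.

First differences Δz: 0, -1, 0, 5, -3, 5, 0, 4
Mean of differences = 1.2500
Numerator Σ(Δz_t−Δz̄)(Δz_{t+1}−Δz̄) = -39.0625
Denominator Σ(Δz_t−Δz̄)² = 63.5000
r_1(Δz) = -39.0625 / 63.5000 = -0.615

-0.615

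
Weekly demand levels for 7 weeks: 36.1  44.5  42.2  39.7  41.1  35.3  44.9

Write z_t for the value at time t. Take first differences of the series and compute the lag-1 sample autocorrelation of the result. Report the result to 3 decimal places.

First differences Δz: 8.4, -2.3, -2.5, 1.4, -5.8, 9.6
Mean of differences = 1.4667
Numerator Σ(Δz_t−Δz̄)(Δz_{t+1}−Δz̄) = -69.5278
Denominator Σ(Δz_t−Δz̄)² = 196.9533
r_1(Δz) = -69.5278 / 196.9533 = -0.353

-0.353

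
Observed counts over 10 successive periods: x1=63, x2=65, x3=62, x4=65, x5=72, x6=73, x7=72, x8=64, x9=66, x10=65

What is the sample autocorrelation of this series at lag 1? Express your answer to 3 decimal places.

0.465

Mean x̄ = (63 + 65 + 62 + 65 + 72 + 73 + 72 + 64 + 66 + 65)/10 = 66.7000
Numerator Σ_{t=1}^{9}(x_t−x̄)(x_{t+1}−x̄) = 68.8100
Denominator Σ(x_t−x̄)² = 148.1000
r_1 = 68.8100 / 148.1000 = 0.465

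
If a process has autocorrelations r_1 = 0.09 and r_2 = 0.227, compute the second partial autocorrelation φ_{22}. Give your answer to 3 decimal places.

φ_{22} = (r_2 − r_1²) / (1 − r_1²)
r_1² = (0.09)² = 0.0081
Numerator = 0.227 − 0.0081 = 0.2189; denominator = 1 − 0.0081 = 0.9919
φ_{22} = 0.2189 / 0.9919 = 0.221

0.221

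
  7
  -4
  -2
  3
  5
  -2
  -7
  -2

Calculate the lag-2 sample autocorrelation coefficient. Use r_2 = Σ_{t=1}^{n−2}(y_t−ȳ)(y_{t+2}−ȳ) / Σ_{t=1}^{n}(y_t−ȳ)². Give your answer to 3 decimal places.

Mean ȳ = (7 − 4 − 2 + 3 + 5 − 2 − 7 − 2)/8 = -0.2500
Deviations from mean: 7.2500, -3.7500, -1.7500, 3.2500, 5.2500, -1.7500, -6.7500, -1.7500
Σ(y_t−ȳ)(y_{t+2}−ȳ) = (-12.6875) + (-12.1875) + (-9.1875) + (-5.6875) + (-35.4375) + (3.0625) = -72.1250
Denominator Σ(y_t−ȳ)² = 159.5000
r_2 = -72.1250 / 159.5000 = -0.452

-0.452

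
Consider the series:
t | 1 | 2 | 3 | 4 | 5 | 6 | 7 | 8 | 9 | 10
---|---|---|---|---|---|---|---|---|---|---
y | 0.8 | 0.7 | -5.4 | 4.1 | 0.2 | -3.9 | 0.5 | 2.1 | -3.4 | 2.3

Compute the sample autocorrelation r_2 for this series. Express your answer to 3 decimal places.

Mean ȳ = (0.8 + 0.7 − 5.4 + 4.1 + 0.2 − 3.9 + 0.5 + 2.1 − 3.4 + 2.3)/10 = -0.2000
Numerator Σ_{t=1}^{8}(y_t−ȳ)(y_{t+2}−ȳ) = -24.0400
Denominator Σ(y_t−ȳ)² = 83.4600
r_2 = -24.0400 / 83.4600 = -0.288

-0.288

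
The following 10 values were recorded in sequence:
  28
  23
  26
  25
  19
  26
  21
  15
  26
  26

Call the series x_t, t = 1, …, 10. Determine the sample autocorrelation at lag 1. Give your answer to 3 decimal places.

-0.121

Mean x̄ = (28 + 23 + 26 + 25 + 19 + 26 + 21 + 15 + 26 + 26)/10 = 23.5000
Numerator Σ_{t=1}^{9}(x_t−x̄)(x_{t+1}−x̄) = -17.7500
Denominator Σ(x_t−x̄)² = 146.5000
r_1 = -17.7500 / 146.5000 = -0.121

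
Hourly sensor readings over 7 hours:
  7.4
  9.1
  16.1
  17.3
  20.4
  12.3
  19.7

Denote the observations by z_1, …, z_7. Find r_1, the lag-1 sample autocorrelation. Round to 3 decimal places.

Mean z̄ = (7.4 + 9.1 + 16.1 + 17.3 + 20.4 + 12.3 + 19.7)/7 = 14.6143
Deviations from mean: -7.2143, -5.5143, 1.4857, 2.6857, 5.7857, -2.3143, 5.0857
Σ(z_t−z̄)(z_{t+1}−z̄) = (39.7816) + (-8.1927) + (3.9902) + (15.5388) + (-13.3898) + (-11.7698) = 25.9584
Denominator Σ(z_t−z̄)² = 156.5686
r_1 = 25.9584 / 156.5686 = 0.166

0.166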